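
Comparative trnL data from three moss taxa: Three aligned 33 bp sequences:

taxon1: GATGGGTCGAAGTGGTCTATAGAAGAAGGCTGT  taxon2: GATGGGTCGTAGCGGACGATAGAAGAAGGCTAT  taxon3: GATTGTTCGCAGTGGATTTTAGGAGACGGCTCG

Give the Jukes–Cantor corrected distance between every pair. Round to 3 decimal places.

taxon1–taxon2: 5/33 sites differ → p ≈ 0.151515, d = −0.75 ln(1 − 0.20202) = 0.169254 ≈ 0.169.
taxon1–taxon3: 10/33 sites differ → p ≈ 0.30303, d = −0.75 ln(1 − 0.40404) = 0.388186 ≈ 0.388.
taxon2–taxon3: 11/33 sites differ → p ≈ 0.333333, d = −0.75 ln(1 − 0.444444) = 0.440839 ≈ 0.441.

d(taxon1,taxon2) = 0.169, d(taxon1,taxon3) = 0.388, d(taxon2,taxon3) = 0.441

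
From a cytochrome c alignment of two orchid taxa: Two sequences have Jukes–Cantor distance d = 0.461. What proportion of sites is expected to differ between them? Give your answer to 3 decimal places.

p = (3/4)(1 − e^(−4d/3)) = 0.75 × (1 − e^(-0.614667)) = 0.75 × (1 − 0.540821) = 0.344384.

0.344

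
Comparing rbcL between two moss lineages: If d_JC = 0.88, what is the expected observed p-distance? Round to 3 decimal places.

0.518

p = (3/4)(1 − e^(−4d/3)) = 0.75 × (1 − e^(-1.173333)) = 0.75 × (1 − 0.309334) = 0.518000.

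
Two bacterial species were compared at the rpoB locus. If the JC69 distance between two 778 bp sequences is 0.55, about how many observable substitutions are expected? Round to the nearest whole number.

303

Invert JC69: p = (3/4)(1 − e^(−4d/3)) = 0.75 × (1 − e^(-0.733333)) = 0.75 × (1 − 0.480305) = 0.389771.
Expected differing sites = pL ≈ 0.389771 × 778 = 303.241838 ≈ 303.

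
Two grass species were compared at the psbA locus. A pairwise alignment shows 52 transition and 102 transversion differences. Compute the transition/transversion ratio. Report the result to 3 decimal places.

R = 52/102 = 0.509803… ≈ 0.510 (to 3 d.p.).

0.510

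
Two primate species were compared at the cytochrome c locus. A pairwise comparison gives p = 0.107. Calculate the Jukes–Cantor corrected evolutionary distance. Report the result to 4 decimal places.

d = −(3/4) ln(1 − 4p/3) = −0.75 ln(1 − 0.142667) = −0.75 ln(0.857333)
  = −0.75 × (-0.153929) = 0.115447 substitutions/site.

0.1154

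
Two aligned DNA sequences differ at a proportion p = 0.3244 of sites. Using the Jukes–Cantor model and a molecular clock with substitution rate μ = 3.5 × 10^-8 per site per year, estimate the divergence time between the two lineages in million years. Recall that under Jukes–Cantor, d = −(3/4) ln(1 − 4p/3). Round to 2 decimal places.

d = −(3/4) ln(1 − 4p/3) = −0.75 ln(1 − 0.432533) = −0.75 ln(0.567467)
  = −0.75 × (-0.566573) = 0.424930 substitutions/site.
Under a molecular clock d = 2μt, so t = d/(2μ) = 0.424930 / (2 × 3.5 × 10^-8) = 6.07 million years.

6.07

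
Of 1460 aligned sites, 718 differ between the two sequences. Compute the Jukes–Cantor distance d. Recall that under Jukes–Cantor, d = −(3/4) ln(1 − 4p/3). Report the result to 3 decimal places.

p = 718/1460 ≈ 0.491781.
d = −(3/4) ln(1 − 4p/3) = −0.75 ln(1 − 0.655708) = −0.75 ln(0.344292)
  = −0.75 × (-1.066265) = 0.799699 substitutions/site.

0.800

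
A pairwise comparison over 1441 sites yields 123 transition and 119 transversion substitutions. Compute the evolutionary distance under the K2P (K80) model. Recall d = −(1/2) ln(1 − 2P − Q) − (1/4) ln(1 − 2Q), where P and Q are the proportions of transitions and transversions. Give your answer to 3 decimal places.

P = 123/1441 ≈ 0.085357 and Q = 119/1441 ≈ 0.082582.
Under the Kimura two-parameter model, d = −½ ln(1 − 2P − Q) − ¼ ln(1 − 2Q).
1 − 2P − Q = 0.746704, giving −½ ln(0.746704) = 0.146043.
1 − 2Q = 0.834836, giving −¼ ln(0.834836) = 0.045130.
d = 0.146043 + 0.045130 = 0.191173.

0.191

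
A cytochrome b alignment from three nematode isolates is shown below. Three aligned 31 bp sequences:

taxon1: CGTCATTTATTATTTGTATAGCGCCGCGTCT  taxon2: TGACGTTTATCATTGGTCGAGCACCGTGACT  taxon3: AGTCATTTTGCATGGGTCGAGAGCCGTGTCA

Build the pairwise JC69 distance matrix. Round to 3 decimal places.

d(taxon1,taxon2) = 0.422, d(taxon1,taxon3) = 0.481, d(taxon2,taxon3) = 0.422

taxon1–taxon2: 10/31 sites differ → p ≈ 0.322581, d = −0.75 ln(1 − 0.430108) = 0.421731 ≈ 0.422.
taxon1–taxon3: 11/31 sites differ → p ≈ 0.354839, d = −0.75 ln(1 − 0.473119) = 0.480585 ≈ 0.481.
taxon2–taxon3: 10/31 sites differ → p ≈ 0.322581, d = −0.75 ln(1 − 0.430108) = 0.421731 ≈ 0.422.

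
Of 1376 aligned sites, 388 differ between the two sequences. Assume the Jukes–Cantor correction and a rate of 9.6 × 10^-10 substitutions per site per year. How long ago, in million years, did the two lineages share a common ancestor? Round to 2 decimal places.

p = 388/1376 ≈ 0.281977.
d = −(3/4) ln(1 − 4p/3) = −0.75 ln(1 − 0.375969) = −0.75 ln(0.624031)
  = −0.75 × (-0.471555) = 0.353666 substitutions/site.
Under a molecular clock d = 2μt, so t = d/(2μ) = 0.353666 / (2 × 9.6 × 10^-10) = 184.20 million years.

184.20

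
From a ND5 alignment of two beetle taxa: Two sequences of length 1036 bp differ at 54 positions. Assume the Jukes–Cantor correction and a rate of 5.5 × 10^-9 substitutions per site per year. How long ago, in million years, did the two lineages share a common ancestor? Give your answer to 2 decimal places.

4.91

p = 54/1036 ≈ 0.052124.
d = −(3/4) ln(1 − 4p/3) = −0.75 ln(1 − 0.069499) = −0.75 ln(0.930501)
  = −0.75 × (-0.072032) = 0.054024 substitutions/site.
Under a molecular clock d = 2μt, so t = d/(2μ) = 0.054024 / (2 × 5.5 × 10^-9) = 4.91 million years.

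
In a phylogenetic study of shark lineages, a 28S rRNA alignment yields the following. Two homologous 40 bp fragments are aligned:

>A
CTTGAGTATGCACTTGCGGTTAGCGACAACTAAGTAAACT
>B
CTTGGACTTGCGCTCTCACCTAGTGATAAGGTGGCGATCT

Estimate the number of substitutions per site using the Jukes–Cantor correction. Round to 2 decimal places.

The sequences differ at 19 of 40 sites, so p = 19/40 = 0.475.
d = −(3/4) ln(1 − 4p/3) = −0.75 ln(1 − 0.633333) = −0.75 ln(0.366667)
  = −0.75 × (-1.003301) = 0.752476 substitutions/site.

0.75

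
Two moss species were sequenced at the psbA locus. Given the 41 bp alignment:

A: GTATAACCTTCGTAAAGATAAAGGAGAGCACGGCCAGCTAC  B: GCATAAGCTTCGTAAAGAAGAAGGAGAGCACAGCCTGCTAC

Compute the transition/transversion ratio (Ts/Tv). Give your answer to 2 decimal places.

1.00

Transitions are A↔G and C↔T; transversions are all other mismatches.
Transitions: 3. Transversions: 3.
R = 3/3 = 1.00.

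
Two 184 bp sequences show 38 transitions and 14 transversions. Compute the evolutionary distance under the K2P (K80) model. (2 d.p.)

0.38

P = 38/184 ≈ 0.206522 and Q = 14/184 ≈ 0.076087.
Under the Kimura two-parameter model, d = −½ ln(1 − 2P − Q) − ¼ ln(1 − 2Q).
1 − 2P − Q = 0.510869, giving −½ ln(0.510869) = 0.335821.
1 − 2Q = 0.847826, giving −¼ ln(0.847826) = 0.041270.
d = 0.335821 + 0.041270 = 0.377091.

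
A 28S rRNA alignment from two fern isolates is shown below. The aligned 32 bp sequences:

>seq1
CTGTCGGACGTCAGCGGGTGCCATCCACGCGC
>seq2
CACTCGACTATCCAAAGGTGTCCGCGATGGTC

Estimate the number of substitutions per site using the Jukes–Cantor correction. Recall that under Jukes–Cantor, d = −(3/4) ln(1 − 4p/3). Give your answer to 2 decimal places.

The sequences differ at 17 of 32 sites, so p = 17/32 = 0.53125.
d = −(3/4) ln(1 − 4p/3) = −0.75 ln(1 − 0.708333) = −0.75 ln(0.291667)
  = −0.75 × (-1.232143) = 0.924107 substitutions/site.

0.92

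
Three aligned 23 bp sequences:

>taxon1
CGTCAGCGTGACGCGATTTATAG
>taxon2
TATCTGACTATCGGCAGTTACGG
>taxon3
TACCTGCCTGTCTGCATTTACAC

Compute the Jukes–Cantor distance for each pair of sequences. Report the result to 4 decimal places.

taxon1–taxon2: 12/23 sites differ → p ≈ 0.521739, d = −0.75 ln(1 − 0.695652) = 0.892188 ≈ 0.8922.
taxon1–taxon3: 11/23 sites differ → p ≈ 0.478261, d = −0.75 ln(1 − 0.637681) = 0.761423 ≈ 0.7614.
taxon2–taxon3: 7/23 sites differ → p ≈ 0.304348, d = −0.75 ln(1 − 0.405797) = 0.390401 ≈ 0.3904.

d(taxon1,taxon2) = 0.8922, d(taxon1,taxon3) = 0.7614, d(taxon2,taxon3) = 0.3904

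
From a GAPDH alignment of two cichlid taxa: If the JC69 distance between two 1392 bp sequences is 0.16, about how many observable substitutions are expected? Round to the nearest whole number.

Invert JC69: p = (3/4)(1 − e^(−4d/3)) = 0.75 × (1 − e^(-0.213333)) = 0.75 × (1 − 0.807887) = 0.144085.
Expected differing sites = pL ≈ 0.144085 × 1392 = 200.56632 ≈ 201.

201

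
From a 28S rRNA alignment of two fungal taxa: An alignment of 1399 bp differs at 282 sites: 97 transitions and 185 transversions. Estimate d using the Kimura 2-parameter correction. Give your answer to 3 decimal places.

P = 97/1399 ≈ 0.069335 and Q = 185/1399 ≈ 0.132237.
Under the Kimura two-parameter model, d = −½ ln(1 − 2P − Q) − ¼ ln(1 − 2Q).
1 − 2P − Q = 0.729093, giving −½ ln(0.729093) = 0.157977.
1 − 2Q = 0.735526, giving −¼ ln(0.735526) = 0.076792.
d = 0.157977 + 0.076792 = 0.234769.

0.235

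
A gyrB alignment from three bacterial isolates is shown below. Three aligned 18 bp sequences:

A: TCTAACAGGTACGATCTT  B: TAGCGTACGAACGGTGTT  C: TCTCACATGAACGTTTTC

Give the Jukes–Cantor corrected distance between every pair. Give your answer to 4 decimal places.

d(A,B) = 0.8240, d(A,C) = 0.4408, d(B,C) = 0.6735

A–B: 9/18 sites differ → p = 0.5, d = −0.75 ln(1 − 0.666667) = 0.823960 ≈ 0.8240.
A–C: 6/18 sites differ → p ≈ 0.333333, d = −0.75 ln(1 − 0.444444) = 0.440839 ≈ 0.4408.
B–C: 8/18 sites differ → p ≈ 0.444444, d = −0.75 ln(1 − 0.592592) = 0.673455 ≈ 0.6735.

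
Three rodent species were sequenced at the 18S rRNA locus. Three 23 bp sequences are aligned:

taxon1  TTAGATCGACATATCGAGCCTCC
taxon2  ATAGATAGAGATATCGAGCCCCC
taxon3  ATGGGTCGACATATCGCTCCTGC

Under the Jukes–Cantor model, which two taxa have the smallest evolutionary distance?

taxon1–taxon2: 4/23 differ, p = 0.174, d = 0.198.
taxon1–taxon3: 6/23 differ, p = 0.261, d = 0.321.
taxon2–taxon3: 8/23 differ, p = 0.348, d = 0.467.
The smallest distance is between taxon1 and taxon2.

taxon1 and taxon2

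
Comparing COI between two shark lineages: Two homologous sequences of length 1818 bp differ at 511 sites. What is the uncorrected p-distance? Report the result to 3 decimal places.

p = 511/1818 = 0.281078… ≈ 0.281 (to 3 d.p.).

0.281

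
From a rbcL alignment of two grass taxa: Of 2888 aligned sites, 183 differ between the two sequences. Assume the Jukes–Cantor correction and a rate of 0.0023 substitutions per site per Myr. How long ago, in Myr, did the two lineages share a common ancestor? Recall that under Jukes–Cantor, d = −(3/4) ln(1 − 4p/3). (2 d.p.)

14.39

p = 183/2888 ≈ 0.063366.
d = −(3/4) ln(1 − 4p/3) = −0.75 ln(1 − 0.084488) = −0.75 ln(0.915512)
  = −0.75 × (-0.088272) = 0.066204 substitutions/site.
Under a molecular clock d = 2μt, so t = d/(2μ) = 0.066204 / (2 × 0.0023) = 14.39 Myr.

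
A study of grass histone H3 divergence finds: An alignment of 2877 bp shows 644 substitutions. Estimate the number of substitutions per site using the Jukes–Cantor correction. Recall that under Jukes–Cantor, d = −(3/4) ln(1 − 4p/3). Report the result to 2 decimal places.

p = 644/2877 ≈ 0.223844.
d = −(3/4) ln(1 − 4p/3) = −0.75 ln(1 − 0.298459) = −0.75 ln(0.701541)
  = −0.75 × (-0.354476) = 0.265857 substitutions/site.

0.27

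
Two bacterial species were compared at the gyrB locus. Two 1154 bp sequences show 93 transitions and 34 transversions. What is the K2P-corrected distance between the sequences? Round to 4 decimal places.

0.1209

P = 93/1154 ≈ 0.080589 and Q = 34/1154 ≈ 0.029463.
Under the Kimura two-parameter model, d = −½ ln(1 − 2P − Q) − ¼ ln(1 − 2Q).
1 − 2P − Q = 0.809359, giving −½ ln(0.809359) = 0.105756.
1 − 2Q = 0.941074, giving −¼ ln(0.941074) = 0.015183.
d = 0.105756 + 0.015183 = 0.120939.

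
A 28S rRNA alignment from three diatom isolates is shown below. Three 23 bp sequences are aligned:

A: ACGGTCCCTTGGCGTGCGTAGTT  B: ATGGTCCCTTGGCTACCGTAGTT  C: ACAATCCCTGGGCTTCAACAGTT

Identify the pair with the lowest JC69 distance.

A–B: 4/23 differ, p = 0.174, d = 0.198.
A–C: 8/23 differ, p = 0.348, d = 0.467.
B–C: 8/23 differ, p = 0.348, d = 0.467.
The smallest distance is between A and B.

A and B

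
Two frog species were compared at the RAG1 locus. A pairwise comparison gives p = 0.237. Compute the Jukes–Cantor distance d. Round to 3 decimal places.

d = −(3/4) ln(1 − 4p/3) = −0.75 ln(1 − 0.316) = −0.75 ln(0.684)
  = −0.75 × (-0.379797) = 0.284848 substitutions/site.

0.285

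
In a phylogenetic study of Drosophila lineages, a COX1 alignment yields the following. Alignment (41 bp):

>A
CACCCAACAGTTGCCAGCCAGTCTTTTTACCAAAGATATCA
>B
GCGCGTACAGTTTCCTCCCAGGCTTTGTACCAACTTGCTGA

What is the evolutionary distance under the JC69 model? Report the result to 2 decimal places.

0.55

The sequences differ at 16 of 41 sites, so p = 16/41 ≈ 0.390244.
d = −(3/4) ln(1 − 4p/3) = −0.75 ln(1 − 0.520325) = −0.75 ln(0.479675)
  = −0.75 × (-0.734646) = 0.550985 substitutions/site.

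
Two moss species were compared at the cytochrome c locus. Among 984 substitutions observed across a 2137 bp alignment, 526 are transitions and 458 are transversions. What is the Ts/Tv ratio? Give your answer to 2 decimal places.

R = 526/458 = 1.148471… ≈ 1.15 (to 2 d.p.).

1.15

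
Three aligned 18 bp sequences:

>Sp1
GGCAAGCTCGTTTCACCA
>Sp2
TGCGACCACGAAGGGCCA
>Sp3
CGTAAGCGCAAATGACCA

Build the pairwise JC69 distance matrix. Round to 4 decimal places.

Sp1–Sp2: 9/18 sites differ → p = 0.5, d = −0.75 ln(1 − 0.666667) = 0.823960 ≈ 0.8240.
Sp1–Sp3: 7/18 sites differ → p ≈ 0.388889, d = −0.75 ln(1 − 0.518519) = 0.548166 ≈ 0.5482.
Sp2–Sp3: 8/18 sites differ → p ≈ 0.444444, d = −0.75 ln(1 − 0.592592) = 0.673455 ≈ 0.6735.

d(Sp1,Sp2) = 0.8240, d(Sp1,Sp3) = 0.5482, d(Sp2,Sp3) = 0.6735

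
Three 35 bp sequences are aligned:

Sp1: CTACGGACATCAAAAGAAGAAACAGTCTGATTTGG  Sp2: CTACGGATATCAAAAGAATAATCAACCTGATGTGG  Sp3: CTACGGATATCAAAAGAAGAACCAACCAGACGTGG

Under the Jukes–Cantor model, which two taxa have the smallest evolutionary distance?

Sp1–Sp2: 6/35 differ, p = 0.171, d = 0.195.
Sp1–Sp3: 7/35 differ, p = 0.200, d = 0.233.
Sp2–Sp3: 4/35 differ, p = 0.114, d = 0.124.
The smallest distance is between Sp2 and Sp3.

Sp2 and Sp3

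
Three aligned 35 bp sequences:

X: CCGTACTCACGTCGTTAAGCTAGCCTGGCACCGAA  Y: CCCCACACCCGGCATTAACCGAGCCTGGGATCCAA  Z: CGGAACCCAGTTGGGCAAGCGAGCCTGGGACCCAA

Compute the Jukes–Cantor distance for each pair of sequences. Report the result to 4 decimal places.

d(X,Y) = 0.4073, d(X,Z) = 0.4073, d(Y,Z) = 0.5716

X–Y: 11/35 sites differ → p ≈ 0.314286, d = −0.75 ln(1 − 0.419048) = 0.407315 ≈ 0.4073.
X–Z: 11/35 sites differ → p ≈ 0.314286, d = −0.75 ln(1 − 0.419048) = 0.407315 ≈ 0.4073.
Y–Z: 14/35 sites differ → p = 0.4, d = −0.75 ln(1 − 0.533333) = 0.571605 ≈ 0.5716.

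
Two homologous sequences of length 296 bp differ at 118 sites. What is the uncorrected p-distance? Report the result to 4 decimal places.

0.3986

p = 118/296 = 0.398648… ≈ 0.3986 (to 4 d.p.).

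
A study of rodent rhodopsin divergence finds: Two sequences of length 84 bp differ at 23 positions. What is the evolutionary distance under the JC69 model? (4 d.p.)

p = 23/84 ≈ 0.27381.
d = −(3/4) ln(1 − 4p/3) = −0.75 ln(1 − 0.36508) = −0.75 ln(0.63492)
  = −0.75 × (-0.454256) = 0.340692 substitutions/site.

0.3407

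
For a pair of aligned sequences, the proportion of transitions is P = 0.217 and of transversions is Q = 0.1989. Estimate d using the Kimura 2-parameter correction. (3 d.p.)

Under the Kimura two-parameter model, d = −½ ln(1 − 2P − Q) − ¼ ln(1 − 2Q).
1 − 2P − Q = 0.3671, giving −½ ln(0.3671) = 0.501060.
1 − 2Q = 0.6022, giving −¼ ln(0.6022) = 0.126791.
d = 0.501060 + 0.126791 = 0.627851.

0.628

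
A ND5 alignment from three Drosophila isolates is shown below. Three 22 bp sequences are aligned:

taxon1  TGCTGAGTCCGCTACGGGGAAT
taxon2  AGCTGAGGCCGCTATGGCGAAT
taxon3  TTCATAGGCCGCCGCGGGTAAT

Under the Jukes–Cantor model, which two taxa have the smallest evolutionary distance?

taxon1–taxon2: 4/22 differ, p = 0.182, d = 0.208.
taxon1–taxon3: 7/22 differ, p = 0.318, d = 0.414.
taxon2–taxon3: 9/22 differ, p = 0.409, d = 0.591.
The smallest distance is between taxon1 and taxon2.

taxon1 and taxon2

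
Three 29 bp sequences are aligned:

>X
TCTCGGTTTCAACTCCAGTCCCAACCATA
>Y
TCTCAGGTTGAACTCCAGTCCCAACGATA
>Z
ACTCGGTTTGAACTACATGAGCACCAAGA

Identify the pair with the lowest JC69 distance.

X–Y: 4/29 differ, p = 0.138, d = 0.152.
X–Z: 10/29 differ, p = 0.345, d = 0.462.
Y–Z: 11/29 differ, p = 0.379, d = 0.529.
The smallest distance is between X and Y.

X and Y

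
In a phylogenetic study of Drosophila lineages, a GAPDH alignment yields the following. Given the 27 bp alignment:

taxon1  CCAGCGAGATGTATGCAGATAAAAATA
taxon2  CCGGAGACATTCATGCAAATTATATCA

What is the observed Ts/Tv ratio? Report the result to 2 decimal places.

0.67

Transitions are A↔G and C↔T; transversions are all other mismatches.
Transitions: 4. Transversions: 6.
R = 4/6 = 0.666666… ≈ 0.67 (to 2 d.p.).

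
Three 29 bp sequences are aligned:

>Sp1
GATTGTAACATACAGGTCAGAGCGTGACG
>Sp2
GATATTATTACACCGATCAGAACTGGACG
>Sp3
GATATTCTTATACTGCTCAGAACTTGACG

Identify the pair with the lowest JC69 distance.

Sp2 and Sp3

Sp1–Sp2: 10/29 differ, p = 0.345, d = 0.462.
Sp1–Sp3: 9/29 differ, p = 0.310, d = 0.401.
Sp2–Sp3: 5/29 differ, p = 0.172, d = 0.196.
The smallest distance is between Sp2 and Sp3.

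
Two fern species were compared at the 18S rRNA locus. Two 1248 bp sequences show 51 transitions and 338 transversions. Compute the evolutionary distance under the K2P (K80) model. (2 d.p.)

P = 51/1248 ≈ 0.040865 and Q = 338/1248 ≈ 0.270833.
Under the Kimura two-parameter model, d = −½ ln(1 − 2P − Q) − ¼ ln(1 − 2Q).
1 − 2P − Q = 0.647437, giving −½ ln(0.647437) = 0.217367.
1 − 2Q = 0.458334, giving −¼ ln(0.458334) = 0.195039.
d = 0.217367 + 0.195039 = 0.412406.

0.41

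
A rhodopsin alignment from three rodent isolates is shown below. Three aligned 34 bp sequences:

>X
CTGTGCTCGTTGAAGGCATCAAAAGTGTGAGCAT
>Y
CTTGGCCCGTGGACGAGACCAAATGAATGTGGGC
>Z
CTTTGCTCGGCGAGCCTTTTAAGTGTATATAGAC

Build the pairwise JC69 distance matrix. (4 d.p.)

d(X,Y) = 0.6655, d(X,Z) = 0.8240, d(Y,Z) = 0.7405

X–Y: 15/34 sites differ → p ≈ 0.441176, d = −0.75 ln(1 − 0.588235) = 0.665477 ≈ 0.6655.
X–Z: 17/34 sites differ → p = 0.5, d = −0.75 ln(1 − 0.666667) = 0.823960 ≈ 0.8240.
Y–Z: 16/34 sites differ → p ≈ 0.470588, d = −0.75 ln(1 − 0.627451) = 0.740540 ≈ 0.7405.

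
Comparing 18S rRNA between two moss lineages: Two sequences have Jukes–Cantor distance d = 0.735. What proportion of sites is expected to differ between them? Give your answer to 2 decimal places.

0.47

p = (3/4)(1 − e^(−4d/3)) = 0.75 × (1 − e^(-0.98)) = 0.75 × (1 − 0.375311) = 0.468517.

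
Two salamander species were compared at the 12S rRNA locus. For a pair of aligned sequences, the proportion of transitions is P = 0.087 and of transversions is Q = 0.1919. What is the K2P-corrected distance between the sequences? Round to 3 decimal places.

Under the Kimura two-parameter model, d = −½ ln(1 − 2P − Q) − ¼ ln(1 − 2Q).
1 − 2P − Q = 0.6341, giving −½ ln(0.6341) = 0.227774.
1 − 2Q = 0.6162, giving −¼ ln(0.6162) = 0.121046.
d = 0.227774 + 0.121046 = 0.348820.

0.349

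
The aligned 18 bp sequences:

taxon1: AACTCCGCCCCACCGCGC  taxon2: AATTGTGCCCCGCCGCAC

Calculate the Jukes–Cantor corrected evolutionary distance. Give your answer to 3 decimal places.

0.347

The sequences differ at 5 of 18 sites (3, 5, 6, 12, 17), so p = 5/18 ≈ 0.277778.
d = −(3/4) ln(1 − 4p/3) = −0.75 ln(1 − 0.370371) = −0.75 ln(0.629629)
  = −0.75 × (-0.462625) = 0.346969 substitutions/site.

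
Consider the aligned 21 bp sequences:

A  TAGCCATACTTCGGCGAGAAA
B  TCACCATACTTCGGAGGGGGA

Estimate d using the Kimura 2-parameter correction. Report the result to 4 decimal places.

0.3761

Of 21 sites, 4 differences are transitions and 2 are transversions, so P = 4/21 ≈ 0.190476 and Q = 2/21 ≈ 0.095238.
Under the Kimura two-parameter model, d = −½ ln(1 − 2P − Q) − ¼ ln(1 − 2Q).
1 − 2P − Q = 0.52381, giving −½ ln(0.52381) = 0.323313.
1 − 2Q = 0.809524, giving −¼ ln(0.809524) = 0.052827.
d = 0.323313 + 0.052827 = 0.376140.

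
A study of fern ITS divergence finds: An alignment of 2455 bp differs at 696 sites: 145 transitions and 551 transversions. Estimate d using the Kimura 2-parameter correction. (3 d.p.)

0.359

P = 145/2455 ≈ 0.059063 and Q = 551/2455 ≈ 0.22444.
Under the Kimura two-parameter model, d = −½ ln(1 − 2P − Q) − ¼ ln(1 − 2Q).
1 − 2P − Q = 0.657434, giving −½ ln(0.657434) = 0.209705.
1 − 2Q = 0.55112, giving −¼ ln(0.55112) = 0.148951.
d = 0.209705 + 0.148951 = 0.358656.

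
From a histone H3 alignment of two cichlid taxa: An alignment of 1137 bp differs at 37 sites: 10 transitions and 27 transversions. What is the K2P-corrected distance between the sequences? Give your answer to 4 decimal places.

0.0333

P = 10/1137 ≈ 0.008795 and Q = 27/1137 ≈ 0.023747.
Under the Kimura two-parameter model, d = −½ ln(1 − 2P − Q) − ¼ ln(1 − 2Q).
1 − 2P − Q = 0.958663, giving −½ ln(0.958663) = 0.021108.
1 − 2Q = 0.952506, giving −¼ ln(0.952506) = 0.012165.
d = 0.021108 + 0.012165 = 0.033273.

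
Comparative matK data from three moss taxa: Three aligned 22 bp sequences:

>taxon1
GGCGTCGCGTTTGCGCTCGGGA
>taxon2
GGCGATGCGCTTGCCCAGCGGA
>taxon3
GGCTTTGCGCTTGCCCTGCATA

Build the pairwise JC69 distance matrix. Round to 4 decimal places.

taxon1–taxon2: 7/22 sites differ → p ≈ 0.318182, d = −0.75 ln(1 − 0.424243) = 0.414052 ≈ 0.4141.
taxon1–taxon3: 8/22 sites differ → p ≈ 0.363636, d = −0.75 ln(1 − 0.484848) = 0.497470 ≈ 0.4975.
taxon2–taxon3: 5/22 sites differ → p ≈ 0.227273, d = −0.75 ln(1 − 0.303031) = 0.270761 ≈ 0.2708.

d(taxon1,taxon2) = 0.4141, d(taxon1,taxon3) = 0.4975, d(taxon2,taxon3) = 0.2708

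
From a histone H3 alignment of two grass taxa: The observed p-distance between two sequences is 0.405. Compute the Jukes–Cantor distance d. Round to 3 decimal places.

0.582

d = −(3/4) ln(1 − 4p/3) = −0.75 ln(1 − 0.54) = −0.75 ln(0.46)
  = −0.75 × (-0.776529) = 0.582397 substitutions/site.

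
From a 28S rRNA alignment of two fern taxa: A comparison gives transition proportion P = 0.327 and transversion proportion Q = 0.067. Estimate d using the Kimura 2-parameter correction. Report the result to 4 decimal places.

Under the Kimura two-parameter model, d = −½ ln(1 − 2P − Q) − ¼ ln(1 − 2Q).
1 − 2P − Q = 0.279, giving −½ ln(0.279) = 0.638272.
1 − 2Q = 0.866, giving −¼ ln(0.866) = 0.035968.
d = 0.638272 + 0.035968 = 0.674240.

0.6742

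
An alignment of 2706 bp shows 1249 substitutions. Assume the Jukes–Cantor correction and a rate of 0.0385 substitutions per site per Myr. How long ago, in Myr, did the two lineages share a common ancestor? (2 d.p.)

p = 1249/2706 ≈ 0.461567.
d = −(3/4) ln(1 − 4p/3) = −0.75 ln(1 − 0.615423) = −0.75 ln(0.384577)
  = −0.75 × (-0.955611) = 0.716708 substitutions/site.
Under a molecular clock d = 2μt, so t = d/(2μ) = 0.716708 / (2 × 0.0385) = 9.31 Myr.

9.31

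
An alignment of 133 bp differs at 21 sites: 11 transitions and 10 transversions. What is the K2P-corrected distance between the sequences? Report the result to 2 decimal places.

P = 11/133 ≈ 0.082707 and Q = 10/133 ≈ 0.075188.
Under the Kimura two-parameter model, d = −½ ln(1 − 2P − Q) − ¼ ln(1 − 2Q).
1 − 2P − Q = 0.759398, giving −½ ln(0.759398) = 0.137615.
1 − 2Q = 0.849624, giving −¼ ln(0.849624) = 0.040740.
d = 0.137615 + 0.040740 = 0.178355.

0.18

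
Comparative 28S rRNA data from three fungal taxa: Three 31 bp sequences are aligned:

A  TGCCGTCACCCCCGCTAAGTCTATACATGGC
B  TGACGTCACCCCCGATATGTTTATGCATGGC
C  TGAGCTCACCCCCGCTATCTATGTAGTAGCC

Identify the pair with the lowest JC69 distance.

A–B: 5/31 differ, p = 0.161, d = 0.182.
A–C: 11/31 differ, p = 0.355, d = 0.481.
B–C: 11/31 differ, p = 0.355, d = 0.481.
The smallest distance is between A and B.

A and B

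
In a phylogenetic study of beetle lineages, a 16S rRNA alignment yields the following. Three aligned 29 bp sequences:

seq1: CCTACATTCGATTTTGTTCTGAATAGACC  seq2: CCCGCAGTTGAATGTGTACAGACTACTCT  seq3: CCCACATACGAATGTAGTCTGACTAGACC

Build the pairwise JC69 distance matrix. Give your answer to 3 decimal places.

seq1–seq2: 12/29 sites differ → p ≈ 0.413793, d = −0.75 ln(1 − 0.551724) = 0.601760 ≈ 0.602.
seq1–seq3: 7/29 sites differ → p ≈ 0.241379, d = −0.75 ln(1 − 0.321839) = 0.291278 ≈ 0.291.
seq2–seq3: 11/29 sites differ → p ≈ 0.37931, d = −0.75 ln(1 − 0.505747) = 0.528531 ≈ 0.529.

d(seq1,seq2) = 0.602, d(seq1,seq3) = 0.291, d(seq2,seq3) = 0.529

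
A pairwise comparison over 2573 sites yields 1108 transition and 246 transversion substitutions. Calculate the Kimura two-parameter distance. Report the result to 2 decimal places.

1.62

P = 1108/2573 ≈ 0.430626 and Q = 246/2573 ≈ 0.095608.
Under the Kimura two-parameter model, d = −½ ln(1 − 2P − Q) − ¼ ln(1 − 2Q).
1 − 2P − Q = 0.04314, giving −½ ln(0.04314) = 1.571652.
1 − 2Q = 0.808784, giving −¼ ln(0.808784) = 0.053056.
d = 1.571652 + 0.053056 = 1.624708.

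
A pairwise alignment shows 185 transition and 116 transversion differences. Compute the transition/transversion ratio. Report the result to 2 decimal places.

1.59

R = 185/116 = 1.594827… ≈ 1.59 (to 2 d.p.).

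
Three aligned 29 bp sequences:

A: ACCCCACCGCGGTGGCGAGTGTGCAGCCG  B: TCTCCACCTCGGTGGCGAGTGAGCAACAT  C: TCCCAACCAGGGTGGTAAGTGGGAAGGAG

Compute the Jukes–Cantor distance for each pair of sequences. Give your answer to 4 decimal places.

d(A,B) = 0.2913, d(A,C) = 0.4618, d(B,C) = 0.5285

A–B: 7/29 sites differ → p ≈ 0.241379, d = −0.75 ln(1 − 0.321839) = 0.291278 ≈ 0.2913.
A–C: 10/29 sites differ → p ≈ 0.344828, d = −0.75 ln(1 − 0.459771) = 0.461822 ≈ 0.4618.
B–C: 11/29 sites differ → p ≈ 0.37931, d = −0.75 ln(1 − 0.505747) = 0.528531 ≈ 0.5285.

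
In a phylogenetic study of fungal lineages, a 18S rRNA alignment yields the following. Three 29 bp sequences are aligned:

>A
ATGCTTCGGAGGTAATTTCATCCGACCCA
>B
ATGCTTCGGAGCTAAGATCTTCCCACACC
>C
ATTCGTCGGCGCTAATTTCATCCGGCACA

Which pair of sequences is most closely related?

A–B: 7/29 differ, p = 0.241, d = 0.291.
A–C: 6/29 differ, p = 0.207, d = 0.242.
B–C: 9/29 differ, p = 0.310, d = 0.401.
The smallest distance is between A and C.

A and C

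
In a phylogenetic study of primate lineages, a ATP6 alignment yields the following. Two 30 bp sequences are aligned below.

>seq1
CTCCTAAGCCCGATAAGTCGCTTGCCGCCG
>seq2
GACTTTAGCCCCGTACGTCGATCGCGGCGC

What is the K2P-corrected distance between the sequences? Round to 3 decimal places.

0.576

Of 30 sites, 3 differences are transitions and 9 are transversions, so P = 3/30 = 0.1 and Q = 9/30 = 0.3.
Under the Kimura two-parameter model, d = −½ ln(1 − 2P − Q) − ¼ ln(1 − 2Q).
1 − 2P − Q = 0.5, giving −½ ln(0.5) = 0.346574.
1 − 2Q = 0.4, giving −¼ ln(0.4) = 0.229073.
d = 0.346574 + 0.229073 = 0.575647.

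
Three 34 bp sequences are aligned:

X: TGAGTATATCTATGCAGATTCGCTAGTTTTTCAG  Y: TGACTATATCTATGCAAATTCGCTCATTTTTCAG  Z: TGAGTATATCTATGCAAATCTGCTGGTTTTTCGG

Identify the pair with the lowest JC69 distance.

X and Y

X–Y: 4/34 differ, p = 0.118, d = 0.128.
X–Z: 5/34 differ, p = 0.147, d = 0.164.
Y–Z: 6/34 differ, p = 0.176, d = 0.201.
The smallest distance is between X and Y.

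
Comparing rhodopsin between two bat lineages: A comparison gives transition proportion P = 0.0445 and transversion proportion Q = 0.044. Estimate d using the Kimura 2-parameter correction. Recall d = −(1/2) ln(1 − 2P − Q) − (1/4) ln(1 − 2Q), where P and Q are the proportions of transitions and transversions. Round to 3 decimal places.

Under the Kimura two-parameter model, d = −½ ln(1 − 2P − Q) − ¼ ln(1 − 2Q).
1 − 2P − Q = 0.867, giving −½ ln(0.867) = 0.071358.
1 − 2Q = 0.912, giving −¼ ln(0.912) = 0.023029.
d = 0.071358 + 0.023029 = 0.094387.

0.094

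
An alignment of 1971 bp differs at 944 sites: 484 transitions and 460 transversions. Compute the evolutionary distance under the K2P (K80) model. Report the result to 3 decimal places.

P = 484/1971 ≈ 0.245561 and Q = 460/1971 ≈ 0.233384.
Under the Kimura two-parameter model, d = −½ ln(1 − 2P − Q) − ¼ ln(1 − 2Q).
1 − 2P − Q = 0.275494, giving −½ ln(0.275494) = 0.644595.
1 − 2Q = 0.533232, giving −¼ ln(0.533232) = 0.157200.
d = 0.644595 + 0.157200 = 0.801795.

0.802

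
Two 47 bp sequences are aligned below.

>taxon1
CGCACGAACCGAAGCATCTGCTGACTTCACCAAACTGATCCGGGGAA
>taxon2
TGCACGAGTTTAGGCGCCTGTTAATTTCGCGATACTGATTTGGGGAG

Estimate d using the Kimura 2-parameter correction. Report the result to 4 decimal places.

0.5729

Of 47 sites, 14 differences are transitions and 3 are transversions, so P = 14/47 ≈ 0.297872 and Q = 3/47 ≈ 0.06383.
Under the Kimura two-parameter model, d = −½ ln(1 − 2P − Q) − ¼ ln(1 − 2Q).
1 − 2P − Q = 0.340426, giving −½ ln(0.340426) = 0.538779.
1 − 2Q = 0.87234, giving −¼ ln(0.87234) = 0.034144.
d = 0.538779 + 0.034144 = 0.572923.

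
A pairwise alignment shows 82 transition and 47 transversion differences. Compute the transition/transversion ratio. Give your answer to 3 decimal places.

1.745

R = 82/47 = 1.744680… ≈ 1.745 (to 3 d.p.).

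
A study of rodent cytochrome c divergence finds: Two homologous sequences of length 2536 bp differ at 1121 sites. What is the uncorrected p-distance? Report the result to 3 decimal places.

p = 1121/2536 = 0.442034… ≈ 0.442 (to 3 d.p.).

0.442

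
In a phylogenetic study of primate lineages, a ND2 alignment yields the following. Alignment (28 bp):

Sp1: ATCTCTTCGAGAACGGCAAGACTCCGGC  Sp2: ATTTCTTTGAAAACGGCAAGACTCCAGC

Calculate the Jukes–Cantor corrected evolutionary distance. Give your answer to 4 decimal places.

0.1585

The sequences differ at 4 of 28 sites (3, 8, 11, 26), so p = 4/28 ≈ 0.142857.
d = −(3/4) ln(1 − 4p/3) = −0.75 ln(1 − 0.190476) = −0.75 ln(0.809524)
  = −0.75 × (-0.211309) = 0.158482 substitutions/site.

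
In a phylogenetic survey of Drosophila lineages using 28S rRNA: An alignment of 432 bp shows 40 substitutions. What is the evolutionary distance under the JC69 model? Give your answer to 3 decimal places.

p = 40/432 ≈ 0.092593.
d = −(3/4) ln(1 − 4p/3) = −0.75 ln(1 − 0.123457) = −0.75 ln(0.876543)
  = −0.75 × (-0.131770) = 0.098828 substitutions/site.

0.099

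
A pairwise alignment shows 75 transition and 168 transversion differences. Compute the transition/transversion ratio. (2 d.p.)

R = 75/168 = 0.446428… ≈ 0.45 (to 2 d.p.).

0.45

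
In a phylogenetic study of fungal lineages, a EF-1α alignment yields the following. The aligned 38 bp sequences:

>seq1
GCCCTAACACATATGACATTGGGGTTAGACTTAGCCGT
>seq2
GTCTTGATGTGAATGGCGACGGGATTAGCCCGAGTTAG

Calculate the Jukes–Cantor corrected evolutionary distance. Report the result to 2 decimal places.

The sequences differ at 20 of 38 sites, so p = 20/38 ≈ 0.526316.
d = −(3/4) ln(1 − 4p/3) = −0.75 ln(1 − 0.701755) = −0.75 ln(0.298245)
  = −0.75 × (-1.209840) = 0.907380 substitutions/site.

0.91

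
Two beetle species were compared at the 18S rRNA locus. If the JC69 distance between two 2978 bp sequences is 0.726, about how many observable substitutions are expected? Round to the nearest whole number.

1385

Invert JC69: p = (3/4)(1 − e^(−4d/3)) = 0.75 × (1 − e^(-0.968)) = 0.75 × (1 − 0.379842) = 0.465119.
Expected differing sites = pL ≈ 0.465119 × 2978 = 1385.124382 ≈ 1385.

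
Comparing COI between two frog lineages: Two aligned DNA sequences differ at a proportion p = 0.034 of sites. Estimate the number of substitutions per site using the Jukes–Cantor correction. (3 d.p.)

0.035

d = −(3/4) ln(1 − 4p/3) = −0.75 ln(1 − 0.045333) = −0.75 ln(0.954667)
  = −0.75 × (-0.046393) = 0.034795 substitutions/site.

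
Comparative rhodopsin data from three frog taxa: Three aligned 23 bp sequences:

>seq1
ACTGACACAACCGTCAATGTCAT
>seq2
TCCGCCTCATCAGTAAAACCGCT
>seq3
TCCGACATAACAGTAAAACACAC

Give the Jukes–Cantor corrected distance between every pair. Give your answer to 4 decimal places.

seq1–seq2: 12/23 sites differ → p ≈ 0.521739, d = −0.75 ln(1 − 0.695652) = 0.892188 ≈ 0.8922.
seq1–seq3: 9/23 sites differ → p ≈ 0.391304, d = −0.75 ln(1 − 0.521739) = 0.553199 ≈ 0.5532.
seq2–seq3: 8/23 sites differ → p ≈ 0.347826, d = −0.75 ln(1 − 0.463768) = 0.467391 ≈ 0.4674.

d(seq1,seq2) = 0.8922, d(seq1,seq3) = 0.5532, d(seq2,seq3) = 0.4674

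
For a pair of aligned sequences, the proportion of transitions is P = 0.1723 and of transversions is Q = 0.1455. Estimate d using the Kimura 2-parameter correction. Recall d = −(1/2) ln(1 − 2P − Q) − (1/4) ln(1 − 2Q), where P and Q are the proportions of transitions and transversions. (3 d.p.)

Under the Kimura two-parameter model, d = −½ ln(1 − 2P − Q) − ¼ ln(1 − 2Q).
1 − 2P − Q = 0.5099, giving −½ ln(0.5099) = 0.336770.
1 − 2Q = 0.709, giving −¼ ln(0.709) = 0.085975.
d = 0.336770 + 0.085975 = 0.422745.

0.423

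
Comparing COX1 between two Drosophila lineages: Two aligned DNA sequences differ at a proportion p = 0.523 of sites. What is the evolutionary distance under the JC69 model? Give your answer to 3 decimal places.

d = −(3/4) ln(1 − 4p/3) = −0.75 ln(1 − 0.697333) = −0.75 ln(0.302667)
  = −0.75 × (-1.195122) = 0.896342 substitutions/site.

0.896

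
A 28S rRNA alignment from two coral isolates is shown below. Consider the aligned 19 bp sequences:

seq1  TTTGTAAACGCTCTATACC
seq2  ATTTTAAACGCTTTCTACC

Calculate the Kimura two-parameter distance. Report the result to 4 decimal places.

Of 19 sites, 1 differences are transitions and 3 are transversions, so P = 1/19 ≈ 0.052632 and Q = 3/19 ≈ 0.157895.
Under the Kimura two-parameter model, d = −½ ln(1 − 2P − Q) − ¼ ln(1 − 2Q).
1 − 2P − Q = 0.736841, giving −½ ln(0.736841) = 0.152692.
1 − 2Q = 0.68421, giving −¼ ln(0.68421) = 0.094873.
d = 0.152692 + 0.094873 = 0.247565.

0.2476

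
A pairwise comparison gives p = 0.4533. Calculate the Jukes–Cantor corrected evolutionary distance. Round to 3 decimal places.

0.696

d = −(3/4) ln(1 − 4p/3) = −0.75 ln(1 − 0.6044) = −0.75 ln(0.3956)
  = −0.75 × (-0.927352) = 0.695514 substitutions/site.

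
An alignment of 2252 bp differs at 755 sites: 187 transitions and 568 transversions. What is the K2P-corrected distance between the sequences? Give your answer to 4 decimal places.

P = 187/2252 ≈ 0.083037 and Q = 568/2252 ≈ 0.25222.
Under the Kimura two-parameter model, d = −½ ln(1 − 2P − Q) − ¼ ln(1 − 2Q).
1 − 2P − Q = 0.581706, giving −½ ln(0.581706) = 0.270895.
1 − 2Q = 0.49556, giving −¼ ln(0.49556) = 0.175517.
d = 0.270895 + 0.175517 = 0.446412.

0.4464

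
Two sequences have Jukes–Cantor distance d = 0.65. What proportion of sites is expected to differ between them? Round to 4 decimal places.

0.4347

p = (3/4)(1 − e^(−4d/3)) = 0.75 × (1 − e^(-0.866667)) = 0.75 × (1 − 0.420350) = 0.434738.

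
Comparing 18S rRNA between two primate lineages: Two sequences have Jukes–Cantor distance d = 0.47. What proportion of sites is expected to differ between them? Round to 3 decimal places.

p = (3/4)(1 − e^(−4d/3)) = 0.75 × (1 − e^(-0.626667)) = 0.75 × (1 − 0.534370) = 0.349223.

0.349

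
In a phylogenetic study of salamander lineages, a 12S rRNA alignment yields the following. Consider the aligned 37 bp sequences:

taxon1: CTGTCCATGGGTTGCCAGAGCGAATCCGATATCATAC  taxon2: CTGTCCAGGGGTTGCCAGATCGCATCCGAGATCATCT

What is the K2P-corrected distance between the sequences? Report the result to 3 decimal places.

Of 37 sites, 1 differences are transitions and 5 are transversions, so P = 1/37 ≈ 0.027027 and Q = 5/37 ≈ 0.135135.
Under the Kimura two-parameter model, d = −½ ln(1 − 2P − Q) − ¼ ln(1 − 2Q).
1 − 2P − Q = 0.810811, giving −½ ln(0.810811) = 0.104860.
1 − 2Q = 0.72973, giving −¼ ln(0.72973) = 0.078770.
d = 0.104860 + 0.078770 = 0.183630.

0.184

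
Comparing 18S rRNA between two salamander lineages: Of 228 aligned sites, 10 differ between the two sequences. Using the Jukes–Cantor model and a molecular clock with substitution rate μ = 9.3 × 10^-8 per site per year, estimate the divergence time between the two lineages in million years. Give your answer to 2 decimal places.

0.24

p = 10/228 ≈ 0.04386.
d = −(3/4) ln(1 − 4p/3) = −0.75 ln(1 − 0.05848) = −0.75 ln(0.94152)
  = −0.75 × (-0.060260) = 0.045195 substitutions/site.
Under a molecular clock d = 2μt, so t = d/(2μ) = 0.045195 / (2 × 9.3 × 10^-8) = 0.24 million years.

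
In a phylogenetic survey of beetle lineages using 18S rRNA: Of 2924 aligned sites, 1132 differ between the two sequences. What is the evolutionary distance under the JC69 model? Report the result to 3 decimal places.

0.545

p = 1132/2924 ≈ 0.387141.
d = −(3/4) ln(1 − 4p/3) = −0.75 ln(1 − 0.516188) = −0.75 ln(0.483812)
  = −0.75 × (-0.726059) = 0.544544 substitutions/site.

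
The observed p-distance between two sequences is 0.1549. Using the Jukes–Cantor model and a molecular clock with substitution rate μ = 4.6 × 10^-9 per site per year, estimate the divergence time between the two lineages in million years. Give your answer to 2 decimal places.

18.86

d = −(3/4) ln(1 − 4p/3) = −0.75 ln(1 − 0.206533) = −0.75 ln(0.793467)
  = −0.75 × (-0.231343) = 0.173507 substitutions/site.
Under a molecular clock d = 2μt, so t = d/(2μ) = 0.173507 / (2 × 4.6 × 10^-9) = 18.86 million years.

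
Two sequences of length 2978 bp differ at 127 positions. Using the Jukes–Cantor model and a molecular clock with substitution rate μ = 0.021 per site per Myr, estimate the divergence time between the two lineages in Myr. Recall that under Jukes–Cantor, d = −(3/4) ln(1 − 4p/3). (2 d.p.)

1.05

p = 127/2978 ≈ 0.042646.
d = −(3/4) ln(1 − 4p/3) = −0.75 ln(1 − 0.056861) = −0.75 ln(0.943139)
  = −0.75 × (-0.058542) = 0.043907 substitutions/site.
Under a molecular clock d = 2μt, so t = d/(2μ) = 0.043907 / (2 × 0.021) = 1.05 Myr.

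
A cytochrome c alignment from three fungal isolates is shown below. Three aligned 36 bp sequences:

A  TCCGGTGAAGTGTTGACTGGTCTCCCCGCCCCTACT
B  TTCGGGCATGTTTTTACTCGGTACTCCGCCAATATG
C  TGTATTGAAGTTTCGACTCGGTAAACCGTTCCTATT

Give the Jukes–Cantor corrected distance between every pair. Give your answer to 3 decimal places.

A–B: 15/36 sites differ → p ≈ 0.416667, d = −0.75 ln(1 − 0.555556) = 0.608198 ≈ 0.608.
A–C: 15/36 sites differ → p ≈ 0.416667, d = −0.75 ln(1 − 0.555556) = 0.608198 ≈ 0.608.
B–C: 16/36 sites differ → p ≈ 0.444444, d = −0.75 ln(1 − 0.592592) = 0.673455 ≈ 0.673.

d(A,B) = 0.608, d(A,C) = 0.608, d(B,C) = 0.673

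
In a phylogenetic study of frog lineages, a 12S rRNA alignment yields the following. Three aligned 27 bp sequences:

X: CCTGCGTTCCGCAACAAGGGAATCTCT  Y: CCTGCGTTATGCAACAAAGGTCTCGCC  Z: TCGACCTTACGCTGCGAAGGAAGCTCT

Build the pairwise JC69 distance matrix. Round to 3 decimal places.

d(X,Y) = 0.318, d(X,Z) = 0.511, d(Y,Z) = 0.770

X–Y: 7/27 sites differ → p ≈ 0.259259, d = −0.75 ln(1 − 0.345679) = 0.318118 ≈ 0.318.
X–Z: 10/27 sites differ → p ≈ 0.37037, d = −0.75 ln(1 − 0.493827) = 0.510658 ≈ 0.511.
Y–Z: 13/27 sites differ → p ≈ 0.481481, d = −0.75 ln(1 − 0.641975) = 0.770364 ≈ 0.770.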